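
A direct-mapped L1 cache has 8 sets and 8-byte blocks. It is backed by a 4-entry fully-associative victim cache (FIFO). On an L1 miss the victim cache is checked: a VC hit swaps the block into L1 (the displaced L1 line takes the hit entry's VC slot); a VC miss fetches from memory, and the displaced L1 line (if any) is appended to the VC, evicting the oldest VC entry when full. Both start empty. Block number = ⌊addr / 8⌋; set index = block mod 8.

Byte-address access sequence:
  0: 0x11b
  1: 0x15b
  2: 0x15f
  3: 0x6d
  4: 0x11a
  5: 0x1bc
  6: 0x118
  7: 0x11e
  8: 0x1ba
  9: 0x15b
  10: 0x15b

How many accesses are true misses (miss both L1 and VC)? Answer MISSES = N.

MISSES = 4

#0 0x11b→b35/s3 MISS; vc=[]
#1 0x15b→b43/s3 MISS; vc=[35]
#2 0x15f→b43/s3 L1-HIT; vc=[35]
#3 0x6d→b13/s5 MISS; vc=[35]
#4 0x11a→b35/s3 VC-HIT; vc=[43]
#5 0x1bc→b55/s7 MISS; vc=[43]
#6 0x118→b35/s3 L1-HIT; vc=[43]
#7 0x11e→b35/s3 L1-HIT; vc=[43]
#8 0x1ba→b55/s7 L1-HIT; vc=[43]
#9 0x15b→b43/s3 VC-HIT; vc=[35]
#10 0x15b→b43/s3 L1-HIT; vc=[35]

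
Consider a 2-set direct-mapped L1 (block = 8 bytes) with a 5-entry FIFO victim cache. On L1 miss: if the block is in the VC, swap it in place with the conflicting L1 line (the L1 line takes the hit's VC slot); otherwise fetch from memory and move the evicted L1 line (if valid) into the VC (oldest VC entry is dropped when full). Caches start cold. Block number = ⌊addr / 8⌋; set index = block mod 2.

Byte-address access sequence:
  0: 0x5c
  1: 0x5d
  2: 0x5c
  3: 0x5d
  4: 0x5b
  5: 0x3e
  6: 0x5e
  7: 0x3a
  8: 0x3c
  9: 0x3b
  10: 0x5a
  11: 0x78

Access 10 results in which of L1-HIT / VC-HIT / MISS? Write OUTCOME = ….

0: 0x5c (blk 11, set 1) → MISS  vc=[]
1: 0x5d (blk 11, set 1) → L1-HIT  vc=[]
2: 0x5c (blk 11, set 1) → L1-HIT  vc=[]
3: 0x5d (blk 11, set 1) → L1-HIT  vc=[]
4: 0x5b (blk 11, set 1) → L1-HIT  vc=[]
5: 0x3e (blk 7, set 1) → MISS  vc=[11]
6: 0x5e (blk 11, set 1) → VC-HIT  vc=[7]
7: 0x3a (blk 7, set 1) → VC-HIT  vc=[11]
8: 0x3c (blk 7, set 1) → L1-HIT  vc=[11]
9: 0x3b (blk 7, set 1) → L1-HIT  vc=[11]
10: 0x5a (blk 11, set 1) → VC-HIT  vc=[7]
11: 0x78 (blk 15, set 1) → MISS  vc=[7, 11]

OUTCOME = VC-HIT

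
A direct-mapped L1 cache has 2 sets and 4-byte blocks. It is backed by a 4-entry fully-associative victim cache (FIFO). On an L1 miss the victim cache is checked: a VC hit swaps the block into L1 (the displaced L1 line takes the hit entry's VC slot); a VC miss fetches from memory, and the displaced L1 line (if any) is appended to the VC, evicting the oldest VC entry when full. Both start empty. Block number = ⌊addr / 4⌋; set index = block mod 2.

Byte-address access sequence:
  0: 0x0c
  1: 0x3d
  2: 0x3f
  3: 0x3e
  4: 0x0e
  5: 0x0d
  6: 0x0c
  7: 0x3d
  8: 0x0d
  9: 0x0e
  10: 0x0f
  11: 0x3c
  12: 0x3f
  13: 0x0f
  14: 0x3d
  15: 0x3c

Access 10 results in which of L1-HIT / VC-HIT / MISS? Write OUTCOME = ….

  [0] addr=0xc blk=3 s=1: MISS | VC []
  [1] addr=0x3d blk=15 s=1: MISS | VC [3]
  [2] addr=0x3f blk=15 s=1: L1-HIT | VC [3]
  [3] addr=0x3e blk=15 s=1: L1-HIT | VC [3]
  [4] addr=0xe blk=3 s=1: VC-HIT | VC [15]
  [5] addr=0xd blk=3 s=1: L1-HIT | VC [15]
  [6] addr=0xc blk=3 s=1: L1-HIT | VC [15]
  [7] addr=0x3d blk=15 s=1: VC-HIT | VC [3]
  [8] addr=0xd blk=3 s=1: VC-HIT | VC [15]
  [9] addr=0xe blk=3 s=1: L1-HIT | VC [15]
  [10] addr=0xf blk=3 s=1: L1-HIT | VC [15]
  [11] addr=0x3c blk=15 s=1: VC-HIT | VC [3]
  [12] addr=0x3f blk=15 s=1: L1-HIT | VC [3]
  [13] addr=0xf blk=3 s=1: VC-HIT | VC [15]
  [14] addr=0x3d blk=15 s=1: VC-HIT | VC [3]
  [15] addr=0x3c blk=15 s=1: L1-HIT | VC [3]

OUTCOME = L1-HIT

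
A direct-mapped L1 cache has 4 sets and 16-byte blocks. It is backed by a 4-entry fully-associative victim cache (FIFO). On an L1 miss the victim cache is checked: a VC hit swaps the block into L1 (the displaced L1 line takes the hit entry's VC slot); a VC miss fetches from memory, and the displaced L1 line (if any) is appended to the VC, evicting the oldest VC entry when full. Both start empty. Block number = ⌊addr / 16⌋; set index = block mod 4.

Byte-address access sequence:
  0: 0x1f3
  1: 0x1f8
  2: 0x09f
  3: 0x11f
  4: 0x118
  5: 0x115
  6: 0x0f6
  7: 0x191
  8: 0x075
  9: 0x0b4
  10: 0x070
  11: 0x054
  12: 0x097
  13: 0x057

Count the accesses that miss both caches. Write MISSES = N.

#0 0x1f3→b31/s3 MISS; vc=[]
#1 0x1f8→b31/s3 L1-HIT; vc=[]
#2 0x9f→b9/s1 MISS; vc=[]
#3 0x11f→b17/s1 MISS; vc=[9]
#4 0x118→b17/s1 L1-HIT; vc=[9]
#5 0x115→b17/s1 L1-HIT; vc=[9]
#6 0xf6→b15/s3 MISS; vc=[9,31]
#7 0x191→b25/s1 MISS; vc=[9,31,17]
#8 0x75→b7/s3 MISS; vc=[9,31,17,15]
#9 0xb4→b11/s3 MISS; vc=[31,17,15,7]
#10 0x70→b7/s3 VC-HIT; vc=[31,17,15,11]
#11 0x54→b5/s1 MISS; vc=[17,15,11,25]
#12 0x97→b9/s1 MISS; vc=[15,11,25,5]
#13 0x57→b5/s1 VC-HIT; vc=[15,11,25,9]

MISSES = 9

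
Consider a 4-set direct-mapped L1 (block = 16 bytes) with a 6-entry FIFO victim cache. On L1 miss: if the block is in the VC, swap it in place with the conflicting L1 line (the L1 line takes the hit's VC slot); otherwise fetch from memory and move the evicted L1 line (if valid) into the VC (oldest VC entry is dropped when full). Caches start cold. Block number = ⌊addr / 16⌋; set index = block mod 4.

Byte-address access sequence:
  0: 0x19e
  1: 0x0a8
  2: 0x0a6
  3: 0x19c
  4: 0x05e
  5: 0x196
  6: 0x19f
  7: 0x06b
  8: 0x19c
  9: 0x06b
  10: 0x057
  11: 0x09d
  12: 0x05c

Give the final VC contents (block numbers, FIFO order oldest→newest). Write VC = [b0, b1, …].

VC = [25, 10, 9]

#0 0x19e→b25/s1 MISS; vc=[]
#1 0xa8→b10/s2 MISS; vc=[]
#2 0xa6→b10/s2 L1-HIT; vc=[]
#3 0x19c→b25/s1 L1-HIT; vc=[]
#4 0x5e→b5/s1 MISS; vc=[25]
#5 0x196→b25/s1 VC-HIT; vc=[5]
#6 0x19f→b25/s1 L1-HIT; vc=[5]
#7 0x6b→b6/s2 MISS; vc=[5,10]
#8 0x19c→b25/s1 L1-HIT; vc=[5,10]
#9 0x6b→b6/s2 L1-HIT; vc=[5,10]
#10 0x57→b5/s1 VC-HIT; vc=[25,10]
#11 0x9d→b9/s1 MISS; vc=[25,10,5]
#12 0x5c→b5/s1 VC-HIT; vc=[25,10,9]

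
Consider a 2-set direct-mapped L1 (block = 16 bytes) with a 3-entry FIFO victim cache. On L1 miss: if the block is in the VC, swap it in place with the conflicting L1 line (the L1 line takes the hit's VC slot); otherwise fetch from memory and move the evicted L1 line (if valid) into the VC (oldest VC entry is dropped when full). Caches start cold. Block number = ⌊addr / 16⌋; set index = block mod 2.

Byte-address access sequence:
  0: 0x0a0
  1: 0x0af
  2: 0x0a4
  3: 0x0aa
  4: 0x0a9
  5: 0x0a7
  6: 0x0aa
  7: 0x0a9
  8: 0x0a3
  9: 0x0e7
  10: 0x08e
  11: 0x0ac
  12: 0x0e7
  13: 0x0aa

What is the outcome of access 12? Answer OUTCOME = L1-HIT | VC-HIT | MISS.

OUTCOME = VC-HIT

  [0] addr=0xa0 blk=10 s=0: MISS | VC []
  [1] addr=0xaf blk=10 s=0: L1-HIT | VC []
  [2] addr=0xa4 blk=10 s=0: L1-HIT | VC []
  [3] addr=0xaa blk=10 s=0: L1-HIT | VC []
  [4] addr=0xa9 blk=10 s=0: L1-HIT | VC []
  [5] addr=0xa7 blk=10 s=0: L1-HIT | VC []
  [6] addr=0xaa blk=10 s=0: L1-HIT | VC []
  [7] addr=0xa9 blk=10 s=0: L1-HIT | VC []
  [8] addr=0xa3 blk=10 s=0: L1-HIT | VC []
  [9] addr=0xe7 blk=14 s=0: MISS | VC [10]
  [10] addr=0x8e blk=8 s=0: MISS | VC [10, 14]
  [11] addr=0xac blk=10 s=0: VC-HIT | VC [8, 14]
  [12] addr=0xe7 blk=14 s=0: VC-HIT | VC [8, 10]
  [13] addr=0xaa blk=10 s=0: VC-HIT | VC [8, 14]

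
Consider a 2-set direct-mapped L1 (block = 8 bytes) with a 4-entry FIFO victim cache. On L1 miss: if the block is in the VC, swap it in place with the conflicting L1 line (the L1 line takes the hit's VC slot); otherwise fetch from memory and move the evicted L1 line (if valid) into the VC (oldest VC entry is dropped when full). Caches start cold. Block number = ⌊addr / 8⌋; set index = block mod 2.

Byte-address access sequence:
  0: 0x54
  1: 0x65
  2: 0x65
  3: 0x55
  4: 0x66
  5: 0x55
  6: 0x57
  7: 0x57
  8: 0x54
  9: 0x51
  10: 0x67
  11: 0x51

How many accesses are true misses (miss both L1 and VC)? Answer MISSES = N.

0: 0x54 (blk 10, set 0) → MISS  vc=[]
1: 0x65 (blk 12, set 0) → MISS  vc=[10]
2: 0x65 (blk 12, set 0) → L1-HIT  vc=[10]
3: 0x55 (blk 10, set 0) → VC-HIT  vc=[12]
4: 0x66 (blk 12, set 0) → VC-HIT  vc=[10]
5: 0x55 (blk 10, set 0) → VC-HIT  vc=[12]
6: 0x57 (blk 10, set 0) → L1-HIT  vc=[12]
7: 0x57 (blk 10, set 0) → L1-HIT  vc=[12]
8: 0x54 (blk 10, set 0) → L1-HIT  vc=[12]
9: 0x51 (blk 10, set 0) → L1-HIT  vc=[12]
10: 0x67 (blk 12, set 0) → VC-HIT  vc=[10]
11: 0x51 (blk 10, set 0) → VC-HIT  vc=[12]

MISSES = 2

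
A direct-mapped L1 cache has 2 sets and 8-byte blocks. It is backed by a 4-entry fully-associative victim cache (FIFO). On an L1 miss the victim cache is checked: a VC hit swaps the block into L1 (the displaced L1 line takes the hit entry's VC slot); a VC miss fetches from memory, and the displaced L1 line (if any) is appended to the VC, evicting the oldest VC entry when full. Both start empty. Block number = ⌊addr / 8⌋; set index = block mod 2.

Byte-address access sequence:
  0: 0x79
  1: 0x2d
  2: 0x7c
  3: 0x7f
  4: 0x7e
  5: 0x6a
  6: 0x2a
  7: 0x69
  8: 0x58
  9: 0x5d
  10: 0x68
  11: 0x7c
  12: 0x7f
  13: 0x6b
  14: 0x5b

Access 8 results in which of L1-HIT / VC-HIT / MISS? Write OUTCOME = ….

0: 0x79 (blk 15, set 1) → MISS  vc=[]
1: 0x2d (blk 5, set 1) → MISS  vc=[15]
2: 0x7c (blk 15, set 1) → VC-HIT  vc=[5]
3: 0x7f (blk 15, set 1) → L1-HIT  vc=[5]
4: 0x7e (blk 15, set 1) → L1-HIT  vc=[5]
5: 0x6a (blk 13, set 1) → MISS  vc=[5, 15]
6: 0x2a (blk 5, set 1) → VC-HIT  vc=[13, 15]
7: 0x69 (blk 13, set 1) → VC-HIT  vc=[5, 15]
8: 0x58 (blk 11, set 1) → MISS  vc=[5, 15, 13]
9: 0x5d (blk 11, set 1) → L1-HIT  vc=[5, 15, 13]
10: 0x68 (blk 13, set 1) → VC-HIT  vc=[5, 15, 11]
11: 0x7c (blk 15, set 1) → VC-HIT  vc=[5, 13, 11]
12: 0x7f (blk 15, set 1) → L1-HIT  vc=[5, 13, 11]
13: 0x6b (blk 13, set 1) → VC-HIT  vc=[5, 15, 11]
14: 0x5b (blk 11, set 1) → VC-HIT  vc=[5, 15, 13]

OUTCOME = MISS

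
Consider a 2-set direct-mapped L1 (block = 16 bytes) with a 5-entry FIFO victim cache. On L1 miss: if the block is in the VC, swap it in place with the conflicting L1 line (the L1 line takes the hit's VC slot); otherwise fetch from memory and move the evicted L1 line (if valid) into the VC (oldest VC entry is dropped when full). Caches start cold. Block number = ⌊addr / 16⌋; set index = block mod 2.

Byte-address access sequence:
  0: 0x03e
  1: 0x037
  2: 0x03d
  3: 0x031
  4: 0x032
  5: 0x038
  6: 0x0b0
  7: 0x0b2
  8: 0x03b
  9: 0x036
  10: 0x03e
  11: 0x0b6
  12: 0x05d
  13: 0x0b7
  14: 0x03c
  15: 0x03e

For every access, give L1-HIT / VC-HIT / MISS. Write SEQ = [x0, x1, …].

SEQ = [MISS, L1-HIT, L1-HIT, L1-HIT, L1-HIT, L1-HIT, MISS, L1-HIT, VC-HIT, L1-HIT, L1-HIT, VC-HIT, MISS, VC-HIT, VC-HIT, L1-HIT]

0: 0x3e (blk 3, set 1) → MISS  vc=[]
1: 0x37 (blk 3, set 1) → L1-HIT  vc=[]
2: 0x3d (blk 3, set 1) → L1-HIT  vc=[]
3: 0x31 (blk 3, set 1) → L1-HIT  vc=[]
4: 0x32 (blk 3, set 1) → L1-HIT  vc=[]
5: 0x38 (blk 3, set 1) → L1-HIT  vc=[]
6: 0xb0 (blk 11, set 1) → MISS  vc=[3]
7: 0xb2 (blk 11, set 1) → L1-HIT  vc=[3]
8: 0x3b (blk 3, set 1) → VC-HIT  vc=[11]
9: 0x36 (blk 3, set 1) → L1-HIT  vc=[11]
10: 0x3e (blk 3, set 1) → L1-HIT  vc=[11]
11: 0xb6 (blk 11, set 1) → VC-HIT  vc=[3]
12: 0x5d (blk 5, set 1) → MISS  vc=[3, 11]
13: 0xb7 (blk 11, set 1) → VC-HIT  vc=[3, 5]
14: 0x3c (blk 3, set 1) → VC-HIT  vc=[11, 5]
15: 0x3e (blk 3, set 1) → L1-HIT  vc=[11, 5]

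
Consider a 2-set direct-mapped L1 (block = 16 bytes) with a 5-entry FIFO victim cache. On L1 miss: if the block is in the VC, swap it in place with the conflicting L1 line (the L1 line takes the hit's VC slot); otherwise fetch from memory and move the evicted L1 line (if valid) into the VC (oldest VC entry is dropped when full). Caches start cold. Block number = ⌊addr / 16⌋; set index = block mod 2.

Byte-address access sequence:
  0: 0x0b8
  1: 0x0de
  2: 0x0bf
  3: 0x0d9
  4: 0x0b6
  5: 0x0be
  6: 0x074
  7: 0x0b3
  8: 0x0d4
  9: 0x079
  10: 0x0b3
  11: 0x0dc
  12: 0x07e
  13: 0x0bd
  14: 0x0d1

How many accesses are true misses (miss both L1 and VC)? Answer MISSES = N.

MISSES = 3

0: 0xb8 (blk 11, set 1) → MISS  vc=[]
1: 0xde (blk 13, set 1) → MISS  vc=[11]
2: 0xbf (blk 11, set 1) → VC-HIT  vc=[13]
3: 0xd9 (blk 13, set 1) → VC-HIT  vc=[11]
4: 0xb6 (blk 11, set 1) → VC-HIT  vc=[13]
5: 0xbe (blk 11, set 1) → L1-HIT  vc=[13]
6: 0x74 (blk 7, set 1) → MISS  vc=[13, 11]
7: 0xb3 (blk 11, set 1) → VC-HIT  vc=[13, 7]
8: 0xd4 (blk 13, set 1) → VC-HIT  vc=[11, 7]
9: 0x79 (blk 7, set 1) → VC-HIT  vc=[11, 13]
10: 0xb3 (blk 11, set 1) → VC-HIT  vc=[7, 13]
11: 0xdc (blk 13, set 1) → VC-HIT  vc=[7, 11]
12: 0x7e (blk 7, set 1) → VC-HIT  vc=[13, 11]
13: 0xbd (blk 11, set 1) → VC-HIT  vc=[13, 7]
14: 0xd1 (blk 13, set 1) → VC-HIT  vc=[11, 7]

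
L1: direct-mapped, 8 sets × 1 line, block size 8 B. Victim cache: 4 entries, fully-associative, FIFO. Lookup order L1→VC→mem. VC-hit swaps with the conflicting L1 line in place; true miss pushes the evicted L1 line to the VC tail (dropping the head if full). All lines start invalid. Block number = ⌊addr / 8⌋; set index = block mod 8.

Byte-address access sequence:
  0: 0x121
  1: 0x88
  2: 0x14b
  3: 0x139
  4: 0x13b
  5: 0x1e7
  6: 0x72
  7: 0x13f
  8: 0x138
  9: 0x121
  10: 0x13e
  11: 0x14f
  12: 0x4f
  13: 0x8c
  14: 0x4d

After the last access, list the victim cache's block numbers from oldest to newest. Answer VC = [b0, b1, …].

#0 0x121→b36/s4 MISS; vc=[]
#1 0x88→b17/s1 MISS; vc=[]
#2 0x14b→b41/s1 MISS; vc=[17]
#3 0x139→b39/s7 MISS; vc=[17]
#4 0x13b→b39/s7 L1-HIT; vc=[17]
#5 0x1e7→b60/s4 MISS; vc=[17,36]
#6 0x72→b14/s6 MISS; vc=[17,36]
#7 0x13f→b39/s7 L1-HIT; vc=[17,36]
#8 0x138→b39/s7 L1-HIT; vc=[17,36]
#9 0x121→b36/s4 VC-HIT; vc=[17,60]
#10 0x13e→b39/s7 L1-HIT; vc=[17,60]
#11 0x14f→b41/s1 L1-HIT; vc=[17,60]
#12 0x4f→b9/s1 MISS; vc=[17,60,41]
#13 0x8c→b17/s1 VC-HIT; vc=[9,60,41]
#14 0x4d→b9/s1 VC-HIT; vc=[17,60,41]

VC = [17, 60, 41]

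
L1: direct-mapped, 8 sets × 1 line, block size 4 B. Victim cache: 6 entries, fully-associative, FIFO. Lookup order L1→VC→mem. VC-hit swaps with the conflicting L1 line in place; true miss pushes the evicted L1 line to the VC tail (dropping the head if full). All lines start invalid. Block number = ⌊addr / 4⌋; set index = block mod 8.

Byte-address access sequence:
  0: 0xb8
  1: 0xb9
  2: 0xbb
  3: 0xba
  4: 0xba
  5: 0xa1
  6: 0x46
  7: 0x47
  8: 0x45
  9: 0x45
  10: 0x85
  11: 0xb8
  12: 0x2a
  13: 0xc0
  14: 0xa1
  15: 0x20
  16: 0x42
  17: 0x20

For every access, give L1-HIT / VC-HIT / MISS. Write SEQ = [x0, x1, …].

#0 0xb8→b46/s6 MISS; vc=[]
#1 0xb9→b46/s6 L1-HIT; vc=[]
#2 0xbb→b46/s6 L1-HIT; vc=[]
#3 0xba→b46/s6 L1-HIT; vc=[]
#4 0xba→b46/s6 L1-HIT; vc=[]
#5 0xa1→b40/s0 MISS; vc=[]
#6 0x46→b17/s1 MISS; vc=[]
#7 0x47→b17/s1 L1-HIT; vc=[]
#8 0x45→b17/s1 L1-HIT; vc=[]
#9 0x45→b17/s1 L1-HIT; vc=[]
#10 0x85→b33/s1 MISS; vc=[17]
#11 0xb8→b46/s6 L1-HIT; vc=[17]
#12 0x2a→b10/s2 MISS; vc=[17]
#13 0xc0→b48/s0 MISS; vc=[17,40]
#14 0xa1→b40/s0 VC-HIT; vc=[17,48]
#15 0x20→b8/s0 MISS; vc=[17,48,40]
#16 0x42→b16/s0 MISS; vc=[17,48,40,8]
#17 0x20→b8/s0 VC-HIT; vc=[17,48,40,16]

SEQ = [MISS, L1-HIT, L1-HIT, L1-HIT, L1-HIT, MISS, MISS, L1-HIT, L1-HIT, L1-HIT, MISS, L1-HIT, MISS, MISS, VC-HIT, MISS, MISS, VC-HIT]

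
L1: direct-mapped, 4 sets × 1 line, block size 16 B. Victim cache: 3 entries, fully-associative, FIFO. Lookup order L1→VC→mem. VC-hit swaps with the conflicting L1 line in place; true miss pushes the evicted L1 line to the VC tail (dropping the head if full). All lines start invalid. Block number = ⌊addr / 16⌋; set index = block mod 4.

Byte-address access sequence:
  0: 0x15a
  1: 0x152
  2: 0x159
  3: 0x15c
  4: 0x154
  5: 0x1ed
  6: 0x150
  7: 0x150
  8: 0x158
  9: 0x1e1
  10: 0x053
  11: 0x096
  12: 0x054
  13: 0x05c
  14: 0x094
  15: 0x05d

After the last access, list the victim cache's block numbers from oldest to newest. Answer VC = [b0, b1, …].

#0 0x15a→b21/s1 MISS; vc=[]
#1 0x152→b21/s1 L1-HIT; vc=[]
#2 0x159→b21/s1 L1-HIT; vc=[]
#3 0x15c→b21/s1 L1-HIT; vc=[]
#4 0x154→b21/s1 L1-HIT; vc=[]
#5 0x1ed→b30/s2 MISS; vc=[]
#6 0x150→b21/s1 L1-HIT; vc=[]
#7 0x150→b21/s1 L1-HIT; vc=[]
#8 0x158→b21/s1 L1-HIT; vc=[]
#9 0x1e1→b30/s2 L1-HIT; vc=[]
#10 0x53→b5/s1 MISS; vc=[21]
#11 0x96→b9/s1 MISS; vc=[21,5]
#12 0x54→b5/s1 VC-HIT; vc=[21,9]
#13 0x5c→b5/s1 L1-HIT; vc=[21,9]
#14 0x94→b9/s1 VC-HIT; vc=[21,5]
#15 0x5d→b5/s1 VC-HIT; vc=[21,9]

VC = [21, 9]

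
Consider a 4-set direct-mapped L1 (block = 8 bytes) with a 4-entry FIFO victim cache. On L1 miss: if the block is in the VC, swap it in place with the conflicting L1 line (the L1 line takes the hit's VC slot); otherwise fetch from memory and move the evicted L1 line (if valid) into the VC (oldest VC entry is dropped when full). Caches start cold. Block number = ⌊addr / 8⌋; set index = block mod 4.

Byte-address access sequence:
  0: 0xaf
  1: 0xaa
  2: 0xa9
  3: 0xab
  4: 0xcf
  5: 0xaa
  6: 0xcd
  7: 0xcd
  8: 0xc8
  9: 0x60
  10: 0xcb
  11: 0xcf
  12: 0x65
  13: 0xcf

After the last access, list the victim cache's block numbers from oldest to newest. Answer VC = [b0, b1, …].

0: 0xaf (blk 21, set 1) → MISS  vc=[]
1: 0xaa (blk 21, set 1) → L1-HIT  vc=[]
2: 0xa9 (blk 21, set 1) → L1-HIT  vc=[]
3: 0xab (blk 21, set 1) → L1-HIT  vc=[]
4: 0xcf (blk 25, set 1) → MISS  vc=[21]
5: 0xaa (blk 21, set 1) → VC-HIT  vc=[25]
6: 0xcd (blk 25, set 1) → VC-HIT  vc=[21]
7: 0xcd (blk 25, set 1) → L1-HIT  vc=[21]
8: 0xc8 (blk 25, set 1) → L1-HIT  vc=[21]
9: 0x60 (blk 12, set 0) → MISS  vc=[21]
10: 0xcb (blk 25, set 1) → L1-HIT  vc=[21]
11: 0xcf (blk 25, set 1) → L1-HIT  vc=[21]
12: 0x65 (blk 12, set 0) → L1-HIT  vc=[21]
13: 0xcf (blk 25, set 1) → L1-HIT  vc=[21]

VC = [21]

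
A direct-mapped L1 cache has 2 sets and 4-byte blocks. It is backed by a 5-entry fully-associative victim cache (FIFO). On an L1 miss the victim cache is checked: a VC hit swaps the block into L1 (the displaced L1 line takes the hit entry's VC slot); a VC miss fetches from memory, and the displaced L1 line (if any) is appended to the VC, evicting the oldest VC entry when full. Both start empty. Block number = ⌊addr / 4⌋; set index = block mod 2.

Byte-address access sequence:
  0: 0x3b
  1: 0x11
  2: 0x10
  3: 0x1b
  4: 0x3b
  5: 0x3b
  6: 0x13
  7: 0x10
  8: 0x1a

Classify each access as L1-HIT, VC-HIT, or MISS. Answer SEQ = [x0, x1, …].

#0 0x3b→b14/s0 MISS; vc=[]
#1 0x11→b4/s0 MISS; vc=[14]
#2 0x10→b4/s0 L1-HIT; vc=[14]
#3 0x1b→b6/s0 MISS; vc=[14,4]
#4 0x3b→b14/s0 VC-HIT; vc=[6,4]
#5 0x3b→b14/s0 L1-HIT; vc=[6,4]
#6 0x13→b4/s0 VC-HIT; vc=[6,14]
#7 0x10→b4/s0 L1-HIT; vc=[6,14]
#8 0x1a→b6/s0 VC-HIT; vc=[4,14]

SEQ = [MISS, MISS, L1-HIT, MISS, VC-HIT, L1-HIT, VC-HIT, L1-HIT, VC-HIT]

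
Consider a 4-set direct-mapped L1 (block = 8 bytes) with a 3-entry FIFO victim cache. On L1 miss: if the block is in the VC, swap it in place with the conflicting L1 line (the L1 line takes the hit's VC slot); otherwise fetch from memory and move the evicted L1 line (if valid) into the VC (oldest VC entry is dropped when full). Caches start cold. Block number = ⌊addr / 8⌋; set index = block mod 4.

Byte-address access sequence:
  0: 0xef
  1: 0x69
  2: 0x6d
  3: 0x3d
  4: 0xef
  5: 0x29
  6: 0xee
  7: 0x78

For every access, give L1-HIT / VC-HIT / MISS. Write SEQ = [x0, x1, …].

SEQ = [MISS, MISS, L1-HIT, MISS, VC-HIT, MISS, VC-HIT, MISS]

#0 0xef→b29/s1 MISS; vc=[]
#1 0x69→b13/s1 MISS; vc=[29]
#2 0x6d→b13/s1 L1-HIT; vc=[29]
#3 0x3d→b7/s3 MISS; vc=[29]
#4 0xef→b29/s1 VC-HIT; vc=[13]
#5 0x29→b5/s1 MISS; vc=[13,29]
#6 0xee→b29/s1 VC-HIT; vc=[13,5]
#7 0x78→b15/s3 MISS; vc=[13,5,7]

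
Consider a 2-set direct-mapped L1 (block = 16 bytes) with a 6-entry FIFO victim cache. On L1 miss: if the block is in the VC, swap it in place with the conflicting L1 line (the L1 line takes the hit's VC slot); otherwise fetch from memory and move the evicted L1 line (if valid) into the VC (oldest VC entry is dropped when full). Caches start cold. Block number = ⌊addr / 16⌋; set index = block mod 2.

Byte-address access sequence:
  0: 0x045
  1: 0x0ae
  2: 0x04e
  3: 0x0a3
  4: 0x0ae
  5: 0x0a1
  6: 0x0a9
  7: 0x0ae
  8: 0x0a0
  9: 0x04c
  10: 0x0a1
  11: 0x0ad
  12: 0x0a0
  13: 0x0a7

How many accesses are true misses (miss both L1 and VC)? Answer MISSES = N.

MISSES = 2

  [0] addr=0x45 blk=4 s=0: MISS | VC []
  [1] addr=0xae blk=10 s=0: MISS | VC [4]
  [2] addr=0x4e blk=4 s=0: VC-HIT | VC [10]
  [3] addr=0xa3 blk=10 s=0: VC-HIT | VC [4]
  [4] addr=0xae blk=10 s=0: L1-HIT | VC [4]
  [5] addr=0xa1 blk=10 s=0: L1-HIT | VC [4]
  [6] addr=0xa9 blk=10 s=0: L1-HIT | VC [4]
  [7] addr=0xae blk=10 s=0: L1-HIT | VC [4]
  [8] addr=0xa0 blk=10 s=0: L1-HIT | VC [4]
  [9] addr=0x4c blk=4 s=0: VC-HIT | VC [10]
  [10] addr=0xa1 blk=10 s=0: VC-HIT | VC [4]
  [11] addr=0xad blk=10 s=0: L1-HIT | VC [4]
  [12] addr=0xa0 blk=10 s=0: L1-HIT | VC [4]
  [13] addr=0xa7 blk=10 s=0: L1-HIT | VC [4]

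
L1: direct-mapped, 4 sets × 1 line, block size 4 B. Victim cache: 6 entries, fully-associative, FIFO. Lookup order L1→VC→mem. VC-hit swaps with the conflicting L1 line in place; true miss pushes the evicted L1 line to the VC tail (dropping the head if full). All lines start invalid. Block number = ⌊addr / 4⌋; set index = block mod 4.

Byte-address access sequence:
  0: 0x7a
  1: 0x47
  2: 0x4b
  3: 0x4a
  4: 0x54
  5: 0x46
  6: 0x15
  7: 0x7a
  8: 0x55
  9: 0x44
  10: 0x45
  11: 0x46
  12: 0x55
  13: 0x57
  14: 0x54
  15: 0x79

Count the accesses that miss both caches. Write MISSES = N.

  [0] addr=0x7a blk=30 s=2: MISS | VC []
  [1] addr=0x47 blk=17 s=1: MISS | VC []
  [2] addr=0x4b blk=18 s=2: MISS | VC [30]
  [3] addr=0x4a blk=18 s=2: L1-HIT | VC [30]
  [4] addr=0x54 blk=21 s=1: MISS | VC [30, 17]
  [5] addr=0x46 blk=17 s=1: VC-HIT | VC [30, 21]
  [6] addr=0x15 blk=5 s=1: MISS | VC [30, 21, 17]
  [7] addr=0x7a blk=30 s=2: VC-HIT | VC [18, 21, 17]
  [8] addr=0x55 blk=21 s=1: VC-HIT | VC [18, 5, 17]
  [9] addr=0x44 blk=17 s=1: VC-HIT | VC [18, 5, 21]
  [10] addr=0x45 blk=17 s=1: L1-HIT | VC [18, 5, 21]
  [11] addr=0x46 blk=17 s=1: L1-HIT | VC [18, 5, 21]
  [12] addr=0x55 blk=21 s=1: VC-HIT | VC [18, 5, 17]
  [13] addr=0x57 blk=21 s=1: L1-HIT | VC [18, 5, 17]
  [14] addr=0x54 blk=21 s=1: L1-HIT | VC [18, 5, 17]
  [15] addr=0x79 blk=30 s=2: L1-HIT | VC [18, 5, 17]

MISSES = 5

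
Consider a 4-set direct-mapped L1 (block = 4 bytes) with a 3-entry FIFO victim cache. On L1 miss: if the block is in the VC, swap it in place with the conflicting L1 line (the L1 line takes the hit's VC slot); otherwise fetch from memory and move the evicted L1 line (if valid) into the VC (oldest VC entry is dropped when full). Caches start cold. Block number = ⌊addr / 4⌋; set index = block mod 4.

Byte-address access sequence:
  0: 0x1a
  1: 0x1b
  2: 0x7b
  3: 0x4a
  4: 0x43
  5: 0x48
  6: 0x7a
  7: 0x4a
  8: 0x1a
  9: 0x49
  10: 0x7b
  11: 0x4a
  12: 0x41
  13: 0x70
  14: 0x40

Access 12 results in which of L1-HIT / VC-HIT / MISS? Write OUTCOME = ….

0: 0x1a (blk 6, set 2) → MISS  vc=[]
1: 0x1b (blk 6, set 2) → L1-HIT  vc=[]
2: 0x7b (blk 30, set 2) → MISS  vc=[6]
3: 0x4a (blk 18, set 2) → MISS  vc=[6, 30]
4: 0x43 (blk 16, set 0) → MISS  vc=[6, 30]
5: 0x48 (blk 18, set 2) → L1-HIT  vc=[6, 30]
6: 0x7a (blk 30, set 2) → VC-HIT  vc=[6, 18]
7: 0x4a (blk 18, set 2) → VC-HIT  vc=[6, 30]
8: 0x1a (blk 6, set 2) → VC-HIT  vc=[18, 30]
9: 0x49 (blk 18, set 2) → VC-HIT  vc=[6, 30]
10: 0x7b (blk 30, set 2) → VC-HIT  vc=[6, 18]
11: 0x4a (blk 18, set 2) → VC-HIT  vc=[6, 30]
12: 0x41 (blk 16, set 0) → L1-HIT  vc=[6, 30]
13: 0x70 (blk 28, set 0) → MISS  vc=[6, 30, 16]
14: 0x40 (blk 16, set 0) → VC-HIT  vc=[6, 30, 28]

OUTCOME = L1-HIT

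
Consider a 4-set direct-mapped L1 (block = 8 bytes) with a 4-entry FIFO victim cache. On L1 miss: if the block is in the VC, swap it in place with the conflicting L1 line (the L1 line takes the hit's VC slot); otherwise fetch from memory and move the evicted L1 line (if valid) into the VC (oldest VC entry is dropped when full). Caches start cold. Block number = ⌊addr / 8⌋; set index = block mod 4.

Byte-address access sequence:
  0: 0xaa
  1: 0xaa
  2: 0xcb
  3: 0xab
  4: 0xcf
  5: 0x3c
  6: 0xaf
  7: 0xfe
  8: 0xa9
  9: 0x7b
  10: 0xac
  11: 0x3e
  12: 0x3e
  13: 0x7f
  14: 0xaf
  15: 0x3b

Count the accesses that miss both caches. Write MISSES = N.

MISSES = 5

#0 0xaa→b21/s1 MISS; vc=[]
#1 0xaa→b21/s1 L1-HIT; vc=[]
#2 0xcb→b25/s1 MISS; vc=[21]
#3 0xab→b21/s1 VC-HIT; vc=[25]
#4 0xcf→b25/s1 VC-HIT; vc=[21]
#5 0x3c→b7/s3 MISS; vc=[21]
#6 0xaf→b21/s1 VC-HIT; vc=[25]
#7 0xfe→b31/s3 MISS; vc=[25,7]
#8 0xa9→b21/s1 L1-HIT; vc=[25,7]
#9 0x7b→b15/s3 MISS; vc=[25,7,31]
#10 0xac→b21/s1 L1-HIT; vc=[25,7,31]
#11 0x3e→b7/s3 VC-HIT; vc=[25,15,31]
#12 0x3e→b7/s3 L1-HIT; vc=[25,15,31]
#13 0x7f→b15/s3 VC-HIT; vc=[25,7,31]
#14 0xaf→b21/s1 L1-HIT; vc=[25,7,31]
#15 0x3b→b7/s3 VC-HIT; vc=[25,15,31]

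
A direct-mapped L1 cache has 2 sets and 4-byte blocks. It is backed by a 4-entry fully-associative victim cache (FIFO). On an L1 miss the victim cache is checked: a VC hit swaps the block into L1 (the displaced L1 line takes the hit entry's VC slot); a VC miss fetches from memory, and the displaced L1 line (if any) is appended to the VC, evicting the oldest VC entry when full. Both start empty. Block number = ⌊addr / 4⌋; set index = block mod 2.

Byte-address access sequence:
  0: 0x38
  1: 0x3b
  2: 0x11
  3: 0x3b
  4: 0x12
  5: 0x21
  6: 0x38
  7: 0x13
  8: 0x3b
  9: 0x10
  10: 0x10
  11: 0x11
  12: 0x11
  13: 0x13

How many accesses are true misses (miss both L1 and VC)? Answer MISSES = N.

#0 0x38→b14/s0 MISS; vc=[]
#1 0x3b→b14/s0 L1-HIT; vc=[]
#2 0x11→b4/s0 MISS; vc=[14]
#3 0x3b→b14/s0 VC-HIT; vc=[4]
#4 0x12→b4/s0 VC-HIT; vc=[14]
#5 0x21→b8/s0 MISS; vc=[14,4]
#6 0x38→b14/s0 VC-HIT; vc=[8,4]
#7 0x13→b4/s0 VC-HIT; vc=[8,14]
#8 0x3b→b14/s0 VC-HIT; vc=[8,4]
#9 0x10→b4/s0 VC-HIT; vc=[8,14]
#10 0x10→b4/s0 L1-HIT; vc=[8,14]
#11 0x11→b4/s0 L1-HIT; vc=[8,14]
#12 0x11→b4/s0 L1-HIT; vc=[8,14]
#13 0x13→b4/s0 L1-HIT; vc=[8,14]

MISSES = 3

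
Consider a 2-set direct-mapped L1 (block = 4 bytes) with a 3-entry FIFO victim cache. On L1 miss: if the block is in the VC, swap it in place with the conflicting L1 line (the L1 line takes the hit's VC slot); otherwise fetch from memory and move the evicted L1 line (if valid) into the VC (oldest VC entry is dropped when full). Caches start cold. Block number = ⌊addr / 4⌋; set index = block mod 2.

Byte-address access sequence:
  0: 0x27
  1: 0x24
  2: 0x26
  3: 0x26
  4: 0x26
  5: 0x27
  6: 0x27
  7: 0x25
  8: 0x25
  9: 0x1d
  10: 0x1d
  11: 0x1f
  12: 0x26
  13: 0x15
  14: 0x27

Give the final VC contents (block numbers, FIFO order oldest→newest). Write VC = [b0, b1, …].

VC = [7, 5]

#0 0x27→b9/s1 MISS; vc=[]
#1 0x24→b9/s1 L1-HIT; vc=[]
#2 0x26→b9/s1 L1-HIT; vc=[]
#3 0x26→b9/s1 L1-HIT; vc=[]
#4 0x26→b9/s1 L1-HIT; vc=[]
#5 0x27→b9/s1 L1-HIT; vc=[]
#6 0x27→b9/s1 L1-HIT; vc=[]
#7 0x25→b9/s1 L1-HIT; vc=[]
#8 0x25→b9/s1 L1-HIT; vc=[]
#9 0x1d→b7/s1 MISS; vc=[9]
#10 0x1d→b7/s1 L1-HIT; vc=[9]
#11 0x1f→b7/s1 L1-HIT; vc=[9]
#12 0x26→b9/s1 VC-HIT; vc=[7]
#13 0x15→b5/s1 MISS; vc=[7,9]
#14 0x27→b9/s1 VC-HIT; vc=[7,5]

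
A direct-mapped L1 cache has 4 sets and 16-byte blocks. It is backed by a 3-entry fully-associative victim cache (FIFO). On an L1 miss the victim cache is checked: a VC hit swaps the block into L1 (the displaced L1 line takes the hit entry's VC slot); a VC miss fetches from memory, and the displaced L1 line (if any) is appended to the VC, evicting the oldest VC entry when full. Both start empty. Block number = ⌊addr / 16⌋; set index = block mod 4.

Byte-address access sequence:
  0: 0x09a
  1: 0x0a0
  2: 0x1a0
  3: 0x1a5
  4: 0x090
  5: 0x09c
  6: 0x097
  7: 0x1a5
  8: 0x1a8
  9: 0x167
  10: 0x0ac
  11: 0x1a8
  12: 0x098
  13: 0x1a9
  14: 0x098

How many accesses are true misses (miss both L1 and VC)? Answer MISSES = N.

MISSES = 4

  [0] addr=0x9a blk=9 s=1: MISS | VC []
  [1] addr=0xa0 blk=10 s=2: MISS | VC []
  [2] addr=0x1a0 blk=26 s=2: MISS | VC [10]
  [3] addr=0x1a5 blk=26 s=2: L1-HIT | VC [10]
  [4] addr=0x90 blk=9 s=1: L1-HIT | VC [10]
  [5] addr=0x9c blk=9 s=1: L1-HIT | VC [10]
  [6] addr=0x97 blk=9 s=1: L1-HIT | VC [10]
  [7] addr=0x1a5 blk=26 s=2: L1-HIT | VC [10]
  [8] addr=0x1a8 blk=26 s=2: L1-HIT | VC [10]
  [9] addr=0x167 blk=22 s=2: MISS | VC [10, 26]
  [10] addr=0xac blk=10 s=2: VC-HIT | VC [22, 26]
  [11] addr=0x1a8 blk=26 s=2: VC-HIT | VC [22, 10]
  [12] addr=0x98 blk=9 s=1: L1-HIT | VC [22, 10]
  [13] addr=0x1a9 blk=26 s=2: L1-HIT | VC [22, 10]
  [14] addr=0x98 blk=9 s=1: L1-HIT | VC [22, 10]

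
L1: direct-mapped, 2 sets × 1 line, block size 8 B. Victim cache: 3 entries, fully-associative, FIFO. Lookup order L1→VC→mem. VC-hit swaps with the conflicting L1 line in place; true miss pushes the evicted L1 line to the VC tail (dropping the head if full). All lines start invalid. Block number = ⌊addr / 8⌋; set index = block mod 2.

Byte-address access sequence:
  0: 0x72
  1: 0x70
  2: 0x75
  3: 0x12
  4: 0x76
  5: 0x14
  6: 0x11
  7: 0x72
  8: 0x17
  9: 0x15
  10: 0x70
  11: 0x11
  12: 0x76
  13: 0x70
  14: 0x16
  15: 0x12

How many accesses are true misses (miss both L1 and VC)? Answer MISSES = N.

0: 0x72 (blk 14, set 0) → MISS  vc=[]
1: 0x70 (blk 14, set 0) → L1-HIT  vc=[]
2: 0x75 (blk 14, set 0) → L1-HIT  vc=[]
3: 0x12 (blk 2, set 0) → MISS  vc=[14]
4: 0x76 (blk 14, set 0) → VC-HIT  vc=[2]
5: 0x14 (blk 2, set 0) → VC-HIT  vc=[14]
6: 0x11 (blk 2, set 0) → L1-HIT  vc=[14]
7: 0x72 (blk 14, set 0) → VC-HIT  vc=[2]
8: 0x17 (blk 2, set 0) → VC-HIT  vc=[14]
9: 0x15 (blk 2, set 0) → L1-HIT  vc=[14]
10: 0x70 (blk 14, set 0) → VC-HIT  vc=[2]
11: 0x11 (blk 2, set 0) → VC-HIT  vc=[14]
12: 0x76 (blk 14, set 0) → VC-HIT  vc=[2]
13: 0x70 (blk 14, set 0) → L1-HIT  vc=[2]
14: 0x16 (blk 2, set 0) → VC-HIT  vc=[14]
15: 0x12 (blk 2, set 0) → L1-HIT  vc=[14]

MISSES = 2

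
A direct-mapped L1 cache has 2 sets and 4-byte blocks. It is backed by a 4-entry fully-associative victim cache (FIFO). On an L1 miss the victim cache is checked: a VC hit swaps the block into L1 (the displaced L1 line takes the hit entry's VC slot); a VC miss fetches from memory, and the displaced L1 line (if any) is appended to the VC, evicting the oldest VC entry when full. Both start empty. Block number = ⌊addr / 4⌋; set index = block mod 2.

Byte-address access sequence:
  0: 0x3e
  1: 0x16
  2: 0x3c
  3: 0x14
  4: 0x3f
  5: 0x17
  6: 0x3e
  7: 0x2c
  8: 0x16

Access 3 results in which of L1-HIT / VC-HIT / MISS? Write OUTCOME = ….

OUTCOME = VC-HIT

#0 0x3e→b15/s1 MISS; vc=[]
#1 0x16→b5/s1 MISS; vc=[15]
#2 0x3c→b15/s1 VC-HIT; vc=[5]
#3 0x14→b5/s1 VC-HIT; vc=[15]
#4 0x3f→b15/s1 VC-HIT; vc=[5]
#5 0x17→b5/s1 VC-HIT; vc=[15]
#6 0x3e→b15/s1 VC-HIT; vc=[5]
#7 0x2c→b11/s1 MISS; vc=[5,15]
#8 0x16→b5/s1 VC-HIT; vc=[11,15]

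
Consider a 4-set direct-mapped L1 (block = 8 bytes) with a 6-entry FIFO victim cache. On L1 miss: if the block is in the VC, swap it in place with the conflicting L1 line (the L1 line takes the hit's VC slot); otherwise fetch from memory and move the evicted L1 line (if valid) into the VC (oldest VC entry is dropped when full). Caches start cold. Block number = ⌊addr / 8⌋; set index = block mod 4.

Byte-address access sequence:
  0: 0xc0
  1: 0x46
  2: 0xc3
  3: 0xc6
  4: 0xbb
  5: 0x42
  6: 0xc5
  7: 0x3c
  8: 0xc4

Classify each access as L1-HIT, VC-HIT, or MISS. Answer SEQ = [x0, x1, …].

#0 0xc0→b24/s0 MISS; vc=[]
#1 0x46→b8/s0 MISS; vc=[24]
#2 0xc3→b24/s0 VC-HIT; vc=[8]
#3 0xc6→b24/s0 L1-HIT; vc=[8]
#4 0xbb→b23/s3 MISS; vc=[8]
#5 0x42→b8/s0 VC-HIT; vc=[24]
#6 0xc5→b24/s0 VC-HIT; vc=[8]
#7 0x3c→b7/s3 MISS; vc=[8,23]
#8 0xc4→b24/s0 L1-HIT; vc=[8,23]

SEQ = [MISS, MISS, VC-HIT, L1-HIT, MISS, VC-HIT, VC-HIT, MISS, L1-HIT]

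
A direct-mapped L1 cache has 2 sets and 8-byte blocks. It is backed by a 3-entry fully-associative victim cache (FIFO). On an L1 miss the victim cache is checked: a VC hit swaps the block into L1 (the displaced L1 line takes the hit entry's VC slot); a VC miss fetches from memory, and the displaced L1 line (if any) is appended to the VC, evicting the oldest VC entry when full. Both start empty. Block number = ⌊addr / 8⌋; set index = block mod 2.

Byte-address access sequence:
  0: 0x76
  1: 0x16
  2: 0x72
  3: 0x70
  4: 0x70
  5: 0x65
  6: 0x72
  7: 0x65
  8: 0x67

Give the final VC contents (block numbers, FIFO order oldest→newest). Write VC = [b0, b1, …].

  [0] addr=0x76 blk=14 s=0: MISS | VC []
  [1] addr=0x16 blk=2 s=0: MISS | VC [14]
  [2] addr=0x72 blk=14 s=0: VC-HIT | VC [2]
  [3] addr=0x70 blk=14 s=0: L1-HIT | VC [2]
  [4] addr=0x70 blk=14 s=0: L1-HIT | VC [2]
  [5] addr=0x65 blk=12 s=0: MISS | VC [2, 14]
  [6] addr=0x72 blk=14 s=0: VC-HIT | VC [2, 12]
  [7] addr=0x65 blk=12 s=0: VC-HIT | VC [2, 14]
  [8] addr=0x67 blk=12 s=0: L1-HIT | VC [2, 14]

VC = [2, 14]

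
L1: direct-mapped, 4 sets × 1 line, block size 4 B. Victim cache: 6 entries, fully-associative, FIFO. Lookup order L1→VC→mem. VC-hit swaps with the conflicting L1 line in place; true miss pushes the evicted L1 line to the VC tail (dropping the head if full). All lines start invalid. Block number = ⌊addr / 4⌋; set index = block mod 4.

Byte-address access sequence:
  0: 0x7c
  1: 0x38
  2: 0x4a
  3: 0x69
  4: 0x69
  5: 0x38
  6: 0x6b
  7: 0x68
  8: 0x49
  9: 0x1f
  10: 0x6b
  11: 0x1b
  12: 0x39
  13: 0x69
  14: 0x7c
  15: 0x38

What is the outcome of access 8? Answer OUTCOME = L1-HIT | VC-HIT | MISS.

0: 0x7c (blk 31, set 3) → MISS  vc=[]
1: 0x38 (blk 14, set 2) → MISS  vc=[]
2: 0x4a (blk 18, set 2) → MISS  vc=[14]
3: 0x69 (blk 26, set 2) → MISS  vc=[14, 18]
4: 0x69 (blk 26, set 2) → L1-HIT  vc=[14, 18]
5: 0x38 (blk 14, set 2) → VC-HIT  vc=[26, 18]
6: 0x6b (blk 26, set 2) → VC-HIT  vc=[14, 18]
7: 0x68 (blk 26, set 2) → L1-HIT  vc=[14, 18]
8: 0x49 (blk 18, set 2) → VC-HIT  vc=[14, 26]
9: 0x1f (blk 7, set 3) → MISS  vc=[14, 26, 31]
10: 0x6b (blk 26, set 2) → VC-HIT  vc=[14, 18, 31]
11: 0x1b (blk 6, set 2) → MISS  vc=[14, 18, 31, 26]
12: 0x39 (blk 14, set 2) → VC-HIT  vc=[6, 18, 31, 26]
13: 0x69 (blk 26, set 2) → VC-HIT  vc=[6, 18, 31, 14]
14: 0x7c (blk 31, set 3) → VC-HIT  vc=[6, 18, 7, 14]
15: 0x38 (blk 14, set 2) → VC-HIT  vc=[6, 18, 7, 26]

OUTCOME = VC-HIT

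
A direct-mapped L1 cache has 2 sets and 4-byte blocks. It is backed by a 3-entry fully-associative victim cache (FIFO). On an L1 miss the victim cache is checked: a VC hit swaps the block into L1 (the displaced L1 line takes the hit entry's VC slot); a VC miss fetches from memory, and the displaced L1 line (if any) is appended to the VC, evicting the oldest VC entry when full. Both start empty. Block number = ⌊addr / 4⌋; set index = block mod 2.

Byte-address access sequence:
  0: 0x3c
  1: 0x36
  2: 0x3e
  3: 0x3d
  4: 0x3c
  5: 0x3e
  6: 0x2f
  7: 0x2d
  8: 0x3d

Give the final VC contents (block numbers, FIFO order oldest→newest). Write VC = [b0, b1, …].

#0 0x3c→b15/s1 MISS; vc=[]
#1 0x36→b13/s1 MISS; vc=[15]
#2 0x3e→b15/s1 VC-HIT; vc=[13]
#3 0x3d→b15/s1 L1-HIT; vc=[13]
#4 0x3c→b15/s1 L1-HIT; vc=[13]
#5 0x3e→b15/s1 L1-HIT; vc=[13]
#6 0x2f→b11/s1 MISS; vc=[13,15]
#7 0x2d→b11/s1 L1-HIT; vc=[13,15]
#8 0x3d→b15/s1 VC-HIT; vc=[13,11]

VC = [13, 11]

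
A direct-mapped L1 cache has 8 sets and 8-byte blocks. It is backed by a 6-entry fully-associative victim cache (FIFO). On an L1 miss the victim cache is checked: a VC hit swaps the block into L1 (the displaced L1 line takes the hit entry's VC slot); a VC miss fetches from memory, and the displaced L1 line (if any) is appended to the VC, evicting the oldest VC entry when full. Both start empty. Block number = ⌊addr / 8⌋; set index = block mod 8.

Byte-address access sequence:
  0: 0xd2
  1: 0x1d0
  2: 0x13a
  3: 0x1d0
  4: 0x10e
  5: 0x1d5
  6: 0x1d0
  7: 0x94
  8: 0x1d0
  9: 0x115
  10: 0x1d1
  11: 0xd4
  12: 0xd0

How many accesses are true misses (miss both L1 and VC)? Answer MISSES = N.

#0 0xd2→b26/s2 MISS; vc=[]
#1 0x1d0→b58/s2 MISS; vc=[26]
#2 0x13a→b39/s7 MISS; vc=[26]
#3 0x1d0→b58/s2 L1-HIT; vc=[26]
#4 0x10e→b33/s1 MISS; vc=[26]
#5 0x1d5→b58/s2 L1-HIT; vc=[26]
#6 0x1d0→b58/s2 L1-HIT; vc=[26]
#7 0x94→b18/s2 MISS; vc=[26,58]
#8 0x1d0→b58/s2 VC-HIT; vc=[26,18]
#9 0x115→b34/s2 MISS; vc=[26,18,58]
#10 0x1d1→b58/s2 VC-HIT; vc=[26,18,34]
#11 0xd4→b26/s2 VC-HIT; vc=[58,18,34]
#12 0xd0→b26/s2 L1-HIT; vc=[58,18,34]

MISSES = 6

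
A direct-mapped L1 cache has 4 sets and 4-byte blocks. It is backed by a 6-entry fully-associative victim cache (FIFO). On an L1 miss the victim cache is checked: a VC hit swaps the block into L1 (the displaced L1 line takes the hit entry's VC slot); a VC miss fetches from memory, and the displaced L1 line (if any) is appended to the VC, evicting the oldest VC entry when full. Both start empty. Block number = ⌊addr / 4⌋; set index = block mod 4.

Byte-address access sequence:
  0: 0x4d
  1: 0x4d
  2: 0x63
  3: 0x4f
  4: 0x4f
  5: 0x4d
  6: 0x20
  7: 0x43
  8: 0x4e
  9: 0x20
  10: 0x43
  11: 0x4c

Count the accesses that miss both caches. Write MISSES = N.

MISSES = 4

0: 0x4d (blk 19, set 3) → MISS  vc=[]
1: 0x4d (blk 19, set 3) → L1-HIT  vc=[]
2: 0x63 (blk 24, set 0) → MISS  vc=[]
3: 0x4f (blk 19, set 3) → L1-HIT  vc=[]
4: 0x4f (blk 19, set 3) → L1-HIT  vc=[]
5: 0x4d (blk 19, set 3) → L1-HIT  vc=[]
6: 0x20 (blk 8, set 0) → MISS  vc=[24]
7: 0x43 (blk 16, set 0) → MISS  vc=[24, 8]
8: 0x4e (blk 19, set 3) → L1-HIT  vc=[24, 8]
9: 0x20 (blk 8, set 0) → VC-HIT  vc=[24, 16]
10: 0x43 (blk 16, set 0) → VC-HIT  vc=[24, 8]
11: 0x4c (blk 19, set 3) → L1-HIT  vc=[24, 8]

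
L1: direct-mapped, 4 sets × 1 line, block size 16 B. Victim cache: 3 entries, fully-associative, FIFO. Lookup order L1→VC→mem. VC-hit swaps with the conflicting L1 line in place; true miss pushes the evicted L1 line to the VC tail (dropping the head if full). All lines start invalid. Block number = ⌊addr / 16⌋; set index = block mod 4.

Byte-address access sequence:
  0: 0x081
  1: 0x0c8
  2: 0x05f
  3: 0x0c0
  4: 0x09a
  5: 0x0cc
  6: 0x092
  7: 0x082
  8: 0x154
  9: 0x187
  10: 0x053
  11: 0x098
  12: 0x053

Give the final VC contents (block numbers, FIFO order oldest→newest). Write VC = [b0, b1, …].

VC = [21, 9, 8]

#0 0x81→b8/s0 MISS; vc=[]
#1 0xc8→b12/s0 MISS; vc=[8]
#2 0x5f→b5/s1 MISS; vc=[8]
#3 0xc0→b12/s0 L1-HIT; vc=[8]
#4 0x9a→b9/s1 MISS; vc=[8,5]
#5 0xcc→b12/s0 L1-HIT; vc=[8,5]
#6 0x92→b9/s1 L1-HIT; vc=[8,5]
#7 0x82→b8/s0 VC-HIT; vc=[12,5]
#8 0x154→b21/s1 MISS; vc=[12,5,9]
#9 0x187→b24/s0 MISS; vc=[5,9,8]
#10 0x53→b5/s1 VC-HIT; vc=[21,9,8]
#11 0x98→b9/s1 VC-HIT; vc=[21,5,8]
#12 0x53→b5/s1 VC-HIT; vc=[21,9,8]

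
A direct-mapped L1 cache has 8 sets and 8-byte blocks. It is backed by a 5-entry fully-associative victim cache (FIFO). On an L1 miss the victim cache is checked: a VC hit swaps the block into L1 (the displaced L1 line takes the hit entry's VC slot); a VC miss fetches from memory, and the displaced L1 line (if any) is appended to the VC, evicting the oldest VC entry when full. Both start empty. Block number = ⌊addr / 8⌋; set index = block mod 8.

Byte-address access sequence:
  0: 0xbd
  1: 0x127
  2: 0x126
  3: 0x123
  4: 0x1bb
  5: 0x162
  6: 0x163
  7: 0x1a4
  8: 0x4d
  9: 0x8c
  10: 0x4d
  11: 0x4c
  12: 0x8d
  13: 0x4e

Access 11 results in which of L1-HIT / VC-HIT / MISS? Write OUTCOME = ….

#0 0xbd→b23/s7 MISS; vc=[]
#1 0x127→b36/s4 MISS; vc=[]
#2 0x126→b36/s4 L1-HIT; vc=[]
#3 0x123→b36/s4 L1-HIT; vc=[]
#4 0x1bb→b55/s7 MISS; vc=[23]
#5 0x162→b44/s4 MISS; vc=[23,36]
#6 0x163→b44/s4 L1-HIT; vc=[23,36]
#7 0x1a4→b52/s4 MISS; vc=[23,36,44]
#8 0x4d→b9/s1 MISS; vc=[23,36,44]
#9 0x8c→b17/s1 MISS; vc=[23,36,44,9]
#10 0x4d→b9/s1 VC-HIT; vc=[23,36,44,17]
#11 0x4c→b9/s1 L1-HIT; vc=[23,36,44,17]
#12 0x8d→b17/s1 VC-HIT; vc=[23,36,44,9]
#13 0x4e→b9/s1 VC-HIT; vc=[23,36,44,17]

OUTCOME = L1-HIT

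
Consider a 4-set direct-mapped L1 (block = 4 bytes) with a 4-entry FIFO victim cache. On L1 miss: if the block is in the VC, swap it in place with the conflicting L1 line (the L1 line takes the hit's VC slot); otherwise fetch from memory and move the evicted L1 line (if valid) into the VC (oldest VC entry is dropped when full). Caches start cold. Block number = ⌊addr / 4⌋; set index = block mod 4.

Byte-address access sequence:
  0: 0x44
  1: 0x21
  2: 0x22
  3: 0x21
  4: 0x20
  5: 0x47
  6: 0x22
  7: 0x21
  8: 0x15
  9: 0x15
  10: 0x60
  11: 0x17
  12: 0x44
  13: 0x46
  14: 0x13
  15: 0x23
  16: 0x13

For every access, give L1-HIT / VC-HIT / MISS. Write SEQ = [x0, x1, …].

SEQ = [MISS, MISS, L1-HIT, L1-HIT, L1-HIT, L1-HIT, L1-HIT, L1-HIT, MISS, L1-HIT, MISS, L1-HIT, VC-HIT, L1-HIT, MISS, VC-HIT, VC-HIT]

  [0] addr=0x44 blk=17 s=1: MISS | VC []
  [1] addr=0x21 blk=8 s=0: MISS | VC []
  [2] addr=0x22 blk=8 s=0: L1-HIT | VC []
  [3] addr=0x21 blk=8 s=0: L1-HIT | VC []
  [4] addr=0x20 blk=8 s=0: L1-HIT | VC []
  [5] addr=0x47 blk=17 s=1: L1-HIT | VC []
  [6] addr=0x22 blk=8 s=0: L1-HIT | VC []
  [7] addr=0x21 blk=8 s=0: L1-HIT | VC []
  [8] addr=0x15 blk=5 s=1: MISS | VC [17]
  [9] addr=0x15 blk=5 s=1: L1-HIT | VC [17]
  [10] addr=0x60 blk=24 s=0: MISS | VC [17, 8]
  [11] addr=0x17 blk=5 s=1: L1-HIT | VC [17, 8]
  [12] addr=0x44 blk=17 s=1: VC-HIT | VC [5, 8]
  [13] addr=0x46 blk=17 s=1: L1-HIT | VC [5, 8]
  [14] addr=0x13 blk=4 s=0: MISS | VC [5, 8, 24]
  [15] addr=0x23 blk=8 s=0: VC-HIT | VC [5, 4, 24]
  [16] addr=0x13 blk=4 s=0: VC-HIT | VC [5, 8, 24]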